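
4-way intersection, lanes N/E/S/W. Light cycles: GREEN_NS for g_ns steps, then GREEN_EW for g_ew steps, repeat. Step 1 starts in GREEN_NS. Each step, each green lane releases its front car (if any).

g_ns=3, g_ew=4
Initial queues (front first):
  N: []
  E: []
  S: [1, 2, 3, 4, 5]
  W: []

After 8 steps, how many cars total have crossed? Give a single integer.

Answer: 4

Derivation:
Step 1 [NS]: N:empty,E:wait,S:car1-GO,W:wait | queues: N=0 E=0 S=4 W=0
Step 2 [NS]: N:empty,E:wait,S:car2-GO,W:wait | queues: N=0 E=0 S=3 W=0
Step 3 [NS]: N:empty,E:wait,S:car3-GO,W:wait | queues: N=0 E=0 S=2 W=0
Step 4 [EW]: N:wait,E:empty,S:wait,W:empty | queues: N=0 E=0 S=2 W=0
Step 5 [EW]: N:wait,E:empty,S:wait,W:empty | queues: N=0 E=0 S=2 W=0
Step 6 [EW]: N:wait,E:empty,S:wait,W:empty | queues: N=0 E=0 S=2 W=0
Step 7 [EW]: N:wait,E:empty,S:wait,W:empty | queues: N=0 E=0 S=2 W=0
Step 8 [NS]: N:empty,E:wait,S:car4-GO,W:wait | queues: N=0 E=0 S=1 W=0
Cars crossed by step 8: 4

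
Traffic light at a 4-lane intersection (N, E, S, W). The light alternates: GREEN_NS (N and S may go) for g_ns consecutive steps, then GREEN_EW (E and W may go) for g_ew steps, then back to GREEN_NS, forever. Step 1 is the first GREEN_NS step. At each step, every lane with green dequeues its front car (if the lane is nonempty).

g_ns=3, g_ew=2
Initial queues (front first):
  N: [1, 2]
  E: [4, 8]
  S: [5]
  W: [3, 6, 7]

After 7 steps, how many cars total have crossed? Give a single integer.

Answer: 7

Derivation:
Step 1 [NS]: N:car1-GO,E:wait,S:car5-GO,W:wait | queues: N=1 E=2 S=0 W=3
Step 2 [NS]: N:car2-GO,E:wait,S:empty,W:wait | queues: N=0 E=2 S=0 W=3
Step 3 [NS]: N:empty,E:wait,S:empty,W:wait | queues: N=0 E=2 S=0 W=3
Step 4 [EW]: N:wait,E:car4-GO,S:wait,W:car3-GO | queues: N=0 E=1 S=0 W=2
Step 5 [EW]: N:wait,E:car8-GO,S:wait,W:car6-GO | queues: N=0 E=0 S=0 W=1
Step 6 [NS]: N:empty,E:wait,S:empty,W:wait | queues: N=0 E=0 S=0 W=1
Step 7 [NS]: N:empty,E:wait,S:empty,W:wait | queues: N=0 E=0 S=0 W=1
Cars crossed by step 7: 7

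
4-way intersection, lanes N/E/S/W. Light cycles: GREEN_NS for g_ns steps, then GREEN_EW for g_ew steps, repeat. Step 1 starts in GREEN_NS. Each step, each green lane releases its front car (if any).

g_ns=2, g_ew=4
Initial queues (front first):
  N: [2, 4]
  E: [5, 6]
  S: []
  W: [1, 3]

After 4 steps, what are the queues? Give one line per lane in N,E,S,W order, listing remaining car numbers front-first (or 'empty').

Step 1 [NS]: N:car2-GO,E:wait,S:empty,W:wait | queues: N=1 E=2 S=0 W=2
Step 2 [NS]: N:car4-GO,E:wait,S:empty,W:wait | queues: N=0 E=2 S=0 W=2
Step 3 [EW]: N:wait,E:car5-GO,S:wait,W:car1-GO | queues: N=0 E=1 S=0 W=1
Step 4 [EW]: N:wait,E:car6-GO,S:wait,W:car3-GO | queues: N=0 E=0 S=0 W=0

N: empty
E: empty
S: empty
W: empty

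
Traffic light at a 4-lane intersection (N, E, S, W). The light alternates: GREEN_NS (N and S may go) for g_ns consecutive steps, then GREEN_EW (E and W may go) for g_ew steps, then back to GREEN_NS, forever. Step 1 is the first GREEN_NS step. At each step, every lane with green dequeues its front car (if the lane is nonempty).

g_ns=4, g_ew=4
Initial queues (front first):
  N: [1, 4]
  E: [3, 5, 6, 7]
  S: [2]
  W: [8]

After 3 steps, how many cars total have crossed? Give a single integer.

Step 1 [NS]: N:car1-GO,E:wait,S:car2-GO,W:wait | queues: N=1 E=4 S=0 W=1
Step 2 [NS]: N:car4-GO,E:wait,S:empty,W:wait | queues: N=0 E=4 S=0 W=1
Step 3 [NS]: N:empty,E:wait,S:empty,W:wait | queues: N=0 E=4 S=0 W=1
Cars crossed by step 3: 3

Answer: 3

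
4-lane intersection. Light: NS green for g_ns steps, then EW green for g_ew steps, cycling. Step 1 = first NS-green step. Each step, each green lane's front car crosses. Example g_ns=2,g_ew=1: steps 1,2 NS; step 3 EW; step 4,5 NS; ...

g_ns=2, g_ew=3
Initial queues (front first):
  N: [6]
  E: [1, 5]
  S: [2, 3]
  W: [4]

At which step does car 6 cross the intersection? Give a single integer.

Step 1 [NS]: N:car6-GO,E:wait,S:car2-GO,W:wait | queues: N=0 E=2 S=1 W=1
Step 2 [NS]: N:empty,E:wait,S:car3-GO,W:wait | queues: N=0 E=2 S=0 W=1
Step 3 [EW]: N:wait,E:car1-GO,S:wait,W:car4-GO | queues: N=0 E=1 S=0 W=0
Step 4 [EW]: N:wait,E:car5-GO,S:wait,W:empty | queues: N=0 E=0 S=0 W=0
Car 6 crosses at step 1

1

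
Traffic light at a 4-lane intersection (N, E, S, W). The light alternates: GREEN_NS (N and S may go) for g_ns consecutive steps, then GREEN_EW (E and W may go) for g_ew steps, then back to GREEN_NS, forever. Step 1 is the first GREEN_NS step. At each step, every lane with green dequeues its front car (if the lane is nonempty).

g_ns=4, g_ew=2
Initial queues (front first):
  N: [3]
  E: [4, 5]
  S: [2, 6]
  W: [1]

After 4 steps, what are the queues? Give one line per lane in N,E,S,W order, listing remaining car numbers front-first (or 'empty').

Step 1 [NS]: N:car3-GO,E:wait,S:car2-GO,W:wait | queues: N=0 E=2 S=1 W=1
Step 2 [NS]: N:empty,E:wait,S:car6-GO,W:wait | queues: N=0 E=2 S=0 W=1
Step 3 [NS]: N:empty,E:wait,S:empty,W:wait | queues: N=0 E=2 S=0 W=1
Step 4 [NS]: N:empty,E:wait,S:empty,W:wait | queues: N=0 E=2 S=0 W=1

N: empty
E: 4 5
S: empty
W: 1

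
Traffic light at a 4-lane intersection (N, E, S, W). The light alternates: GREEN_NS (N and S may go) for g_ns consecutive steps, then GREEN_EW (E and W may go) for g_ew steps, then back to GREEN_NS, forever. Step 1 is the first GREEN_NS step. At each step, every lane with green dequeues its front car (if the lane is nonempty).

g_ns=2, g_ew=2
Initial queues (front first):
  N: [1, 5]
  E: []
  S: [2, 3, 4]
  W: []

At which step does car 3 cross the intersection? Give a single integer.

Step 1 [NS]: N:car1-GO,E:wait,S:car2-GO,W:wait | queues: N=1 E=0 S=2 W=0
Step 2 [NS]: N:car5-GO,E:wait,S:car3-GO,W:wait | queues: N=0 E=0 S=1 W=0
Step 3 [EW]: N:wait,E:empty,S:wait,W:empty | queues: N=0 E=0 S=1 W=0
Step 4 [EW]: N:wait,E:empty,S:wait,W:empty | queues: N=0 E=0 S=1 W=0
Step 5 [NS]: N:empty,E:wait,S:car4-GO,W:wait | queues: N=0 E=0 S=0 W=0
Car 3 crosses at step 2

2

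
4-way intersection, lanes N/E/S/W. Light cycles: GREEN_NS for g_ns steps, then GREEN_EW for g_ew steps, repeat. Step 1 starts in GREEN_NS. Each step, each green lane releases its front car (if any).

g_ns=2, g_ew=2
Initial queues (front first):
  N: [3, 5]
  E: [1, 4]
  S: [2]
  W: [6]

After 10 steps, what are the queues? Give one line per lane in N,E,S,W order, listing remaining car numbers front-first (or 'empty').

Step 1 [NS]: N:car3-GO,E:wait,S:car2-GO,W:wait | queues: N=1 E=2 S=0 W=1
Step 2 [NS]: N:car5-GO,E:wait,S:empty,W:wait | queues: N=0 E=2 S=0 W=1
Step 3 [EW]: N:wait,E:car1-GO,S:wait,W:car6-GO | queues: N=0 E=1 S=0 W=0
Step 4 [EW]: N:wait,E:car4-GO,S:wait,W:empty | queues: N=0 E=0 S=0 W=0

N: empty
E: empty
S: empty
W: empty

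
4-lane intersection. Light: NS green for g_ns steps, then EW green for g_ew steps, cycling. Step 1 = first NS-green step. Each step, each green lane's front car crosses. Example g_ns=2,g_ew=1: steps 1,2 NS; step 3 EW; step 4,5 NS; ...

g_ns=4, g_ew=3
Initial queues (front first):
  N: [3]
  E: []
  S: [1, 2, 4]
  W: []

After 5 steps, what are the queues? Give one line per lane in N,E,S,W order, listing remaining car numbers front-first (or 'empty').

Step 1 [NS]: N:car3-GO,E:wait,S:car1-GO,W:wait | queues: N=0 E=0 S=2 W=0
Step 2 [NS]: N:empty,E:wait,S:car2-GO,W:wait | queues: N=0 E=0 S=1 W=0
Step 3 [NS]: N:empty,E:wait,S:car4-GO,W:wait | queues: N=0 E=0 S=0 W=0

N: empty
E: empty
S: empty
W: empty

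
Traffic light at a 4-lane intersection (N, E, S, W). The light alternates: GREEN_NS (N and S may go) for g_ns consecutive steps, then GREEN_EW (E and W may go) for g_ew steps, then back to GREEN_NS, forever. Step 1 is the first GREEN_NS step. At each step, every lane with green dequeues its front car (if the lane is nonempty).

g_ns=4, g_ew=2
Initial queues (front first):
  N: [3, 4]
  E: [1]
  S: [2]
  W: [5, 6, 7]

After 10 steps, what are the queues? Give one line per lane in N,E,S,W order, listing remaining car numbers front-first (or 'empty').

Step 1 [NS]: N:car3-GO,E:wait,S:car2-GO,W:wait | queues: N=1 E=1 S=0 W=3
Step 2 [NS]: N:car4-GO,E:wait,S:empty,W:wait | queues: N=0 E=1 S=0 W=3
Step 3 [NS]: N:empty,E:wait,S:empty,W:wait | queues: N=0 E=1 S=0 W=3
Step 4 [NS]: N:empty,E:wait,S:empty,W:wait | queues: N=0 E=1 S=0 W=3
Step 5 [EW]: N:wait,E:car1-GO,S:wait,W:car5-GO | queues: N=0 E=0 S=0 W=2
Step 6 [EW]: N:wait,E:empty,S:wait,W:car6-GO | queues: N=0 E=0 S=0 W=1
Step 7 [NS]: N:empty,E:wait,S:empty,W:wait | queues: N=0 E=0 S=0 W=1
Step 8 [NS]: N:empty,E:wait,S:empty,W:wait | queues: N=0 E=0 S=0 W=1
Step 9 [NS]: N:empty,E:wait,S:empty,W:wait | queues: N=0 E=0 S=0 W=1
Step 10 [NS]: N:empty,E:wait,S:empty,W:wait | queues: N=0 E=0 S=0 W=1

N: empty
E: empty
S: empty
W: 7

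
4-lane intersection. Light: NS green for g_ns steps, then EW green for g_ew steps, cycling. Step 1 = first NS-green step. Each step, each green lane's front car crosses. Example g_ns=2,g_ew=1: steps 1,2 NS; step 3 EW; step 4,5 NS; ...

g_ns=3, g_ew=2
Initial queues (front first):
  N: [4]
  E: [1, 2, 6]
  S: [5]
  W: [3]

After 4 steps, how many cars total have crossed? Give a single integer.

Answer: 4

Derivation:
Step 1 [NS]: N:car4-GO,E:wait,S:car5-GO,W:wait | queues: N=0 E=3 S=0 W=1
Step 2 [NS]: N:empty,E:wait,S:empty,W:wait | queues: N=0 E=3 S=0 W=1
Step 3 [NS]: N:empty,E:wait,S:empty,W:wait | queues: N=0 E=3 S=0 W=1
Step 4 [EW]: N:wait,E:car1-GO,S:wait,W:car3-GO | queues: N=0 E=2 S=0 W=0
Cars crossed by step 4: 4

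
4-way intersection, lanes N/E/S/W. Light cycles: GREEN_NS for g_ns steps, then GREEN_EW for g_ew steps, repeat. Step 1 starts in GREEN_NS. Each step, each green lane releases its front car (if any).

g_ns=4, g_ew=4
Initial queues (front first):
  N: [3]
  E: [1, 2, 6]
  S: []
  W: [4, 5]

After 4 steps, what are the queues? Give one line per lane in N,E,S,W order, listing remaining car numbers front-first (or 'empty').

Step 1 [NS]: N:car3-GO,E:wait,S:empty,W:wait | queues: N=0 E=3 S=0 W=2
Step 2 [NS]: N:empty,E:wait,S:empty,W:wait | queues: N=0 E=3 S=0 W=2
Step 3 [NS]: N:empty,E:wait,S:empty,W:wait | queues: N=0 E=3 S=0 W=2
Step 4 [NS]: N:empty,E:wait,S:empty,W:wait | queues: N=0 E=3 S=0 W=2

N: empty
E: 1 2 6
S: empty
W: 4 5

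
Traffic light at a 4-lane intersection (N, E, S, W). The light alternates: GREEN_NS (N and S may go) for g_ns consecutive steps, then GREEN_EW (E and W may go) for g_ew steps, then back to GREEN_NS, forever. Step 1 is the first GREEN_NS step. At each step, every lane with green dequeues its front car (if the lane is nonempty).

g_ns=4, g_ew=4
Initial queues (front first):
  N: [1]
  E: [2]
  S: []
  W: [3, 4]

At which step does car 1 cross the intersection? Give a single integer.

Step 1 [NS]: N:car1-GO,E:wait,S:empty,W:wait | queues: N=0 E=1 S=0 W=2
Step 2 [NS]: N:empty,E:wait,S:empty,W:wait | queues: N=0 E=1 S=0 W=2
Step 3 [NS]: N:empty,E:wait,S:empty,W:wait | queues: N=0 E=1 S=0 W=2
Step 4 [NS]: N:empty,E:wait,S:empty,W:wait | queues: N=0 E=1 S=0 W=2
Step 5 [EW]: N:wait,E:car2-GO,S:wait,W:car3-GO | queues: N=0 E=0 S=0 W=1
Step 6 [EW]: N:wait,E:empty,S:wait,W:car4-GO | queues: N=0 E=0 S=0 W=0
Car 1 crosses at step 1

1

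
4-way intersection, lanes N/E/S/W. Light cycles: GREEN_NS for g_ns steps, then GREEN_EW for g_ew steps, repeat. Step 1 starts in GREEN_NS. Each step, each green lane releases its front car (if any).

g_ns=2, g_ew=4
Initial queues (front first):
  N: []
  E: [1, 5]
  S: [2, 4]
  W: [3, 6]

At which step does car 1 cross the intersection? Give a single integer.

Step 1 [NS]: N:empty,E:wait,S:car2-GO,W:wait | queues: N=0 E=2 S=1 W=2
Step 2 [NS]: N:empty,E:wait,S:car4-GO,W:wait | queues: N=0 E=2 S=0 W=2
Step 3 [EW]: N:wait,E:car1-GO,S:wait,W:car3-GO | queues: N=0 E=1 S=0 W=1
Step 4 [EW]: N:wait,E:car5-GO,S:wait,W:car6-GO | queues: N=0 E=0 S=0 W=0
Car 1 crosses at step 3

3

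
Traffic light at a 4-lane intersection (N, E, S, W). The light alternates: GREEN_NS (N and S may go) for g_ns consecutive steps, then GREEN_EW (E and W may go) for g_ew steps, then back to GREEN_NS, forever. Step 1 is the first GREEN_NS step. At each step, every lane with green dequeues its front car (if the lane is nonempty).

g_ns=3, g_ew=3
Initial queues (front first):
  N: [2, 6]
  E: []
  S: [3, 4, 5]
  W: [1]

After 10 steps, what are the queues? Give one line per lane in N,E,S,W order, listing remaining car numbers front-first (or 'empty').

Step 1 [NS]: N:car2-GO,E:wait,S:car3-GO,W:wait | queues: N=1 E=0 S=2 W=1
Step 2 [NS]: N:car6-GO,E:wait,S:car4-GO,W:wait | queues: N=0 E=0 S=1 W=1
Step 3 [NS]: N:empty,E:wait,S:car5-GO,W:wait | queues: N=0 E=0 S=0 W=1
Step 4 [EW]: N:wait,E:empty,S:wait,W:car1-GO | queues: N=0 E=0 S=0 W=0

N: empty
E: empty
S: empty
W: empty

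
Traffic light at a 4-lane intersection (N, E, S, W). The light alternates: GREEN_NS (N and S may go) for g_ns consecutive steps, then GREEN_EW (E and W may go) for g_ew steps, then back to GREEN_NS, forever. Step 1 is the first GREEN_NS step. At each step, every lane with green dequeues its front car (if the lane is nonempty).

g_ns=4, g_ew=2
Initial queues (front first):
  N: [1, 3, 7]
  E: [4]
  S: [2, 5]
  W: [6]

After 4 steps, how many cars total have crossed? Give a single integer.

Step 1 [NS]: N:car1-GO,E:wait,S:car2-GO,W:wait | queues: N=2 E=1 S=1 W=1
Step 2 [NS]: N:car3-GO,E:wait,S:car5-GO,W:wait | queues: N=1 E=1 S=0 W=1
Step 3 [NS]: N:car7-GO,E:wait,S:empty,W:wait | queues: N=0 E=1 S=0 W=1
Step 4 [NS]: N:empty,E:wait,S:empty,W:wait | queues: N=0 E=1 S=0 W=1
Cars crossed by step 4: 5

Answer: 5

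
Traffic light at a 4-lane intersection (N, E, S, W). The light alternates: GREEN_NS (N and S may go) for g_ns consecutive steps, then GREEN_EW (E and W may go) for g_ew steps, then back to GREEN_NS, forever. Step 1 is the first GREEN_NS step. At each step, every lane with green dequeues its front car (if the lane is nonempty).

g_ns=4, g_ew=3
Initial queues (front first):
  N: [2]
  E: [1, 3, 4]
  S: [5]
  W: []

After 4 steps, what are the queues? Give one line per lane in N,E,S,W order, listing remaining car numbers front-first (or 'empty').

Step 1 [NS]: N:car2-GO,E:wait,S:car5-GO,W:wait | queues: N=0 E=3 S=0 W=0
Step 2 [NS]: N:empty,E:wait,S:empty,W:wait | queues: N=0 E=3 S=0 W=0
Step 3 [NS]: N:empty,E:wait,S:empty,W:wait | queues: N=0 E=3 S=0 W=0
Step 4 [NS]: N:empty,E:wait,S:empty,W:wait | queues: N=0 E=3 S=0 W=0

N: empty
E: 1 3 4
S: empty
W: empty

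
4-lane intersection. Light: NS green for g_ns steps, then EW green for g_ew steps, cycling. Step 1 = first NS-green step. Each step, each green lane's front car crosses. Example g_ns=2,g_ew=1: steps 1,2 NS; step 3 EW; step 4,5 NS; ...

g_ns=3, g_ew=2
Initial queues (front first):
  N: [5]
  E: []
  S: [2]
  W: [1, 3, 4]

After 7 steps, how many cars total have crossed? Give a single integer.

Step 1 [NS]: N:car5-GO,E:wait,S:car2-GO,W:wait | queues: N=0 E=0 S=0 W=3
Step 2 [NS]: N:empty,E:wait,S:empty,W:wait | queues: N=0 E=0 S=0 W=3
Step 3 [NS]: N:empty,E:wait,S:empty,W:wait | queues: N=0 E=0 S=0 W=3
Step 4 [EW]: N:wait,E:empty,S:wait,W:car1-GO | queues: N=0 E=0 S=0 W=2
Step 5 [EW]: N:wait,E:empty,S:wait,W:car3-GO | queues: N=0 E=0 S=0 W=1
Step 6 [NS]: N:empty,E:wait,S:empty,W:wait | queues: N=0 E=0 S=0 W=1
Step 7 [NS]: N:empty,E:wait,S:empty,W:wait | queues: N=0 E=0 S=0 W=1
Cars crossed by step 7: 4

Answer: 4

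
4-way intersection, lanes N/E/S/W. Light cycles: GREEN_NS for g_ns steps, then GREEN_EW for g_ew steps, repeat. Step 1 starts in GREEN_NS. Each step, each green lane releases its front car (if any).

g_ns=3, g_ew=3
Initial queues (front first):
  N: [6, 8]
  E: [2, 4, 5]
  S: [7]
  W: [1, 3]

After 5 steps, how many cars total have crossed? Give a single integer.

Answer: 7

Derivation:
Step 1 [NS]: N:car6-GO,E:wait,S:car7-GO,W:wait | queues: N=1 E=3 S=0 W=2
Step 2 [NS]: N:car8-GO,E:wait,S:empty,W:wait | queues: N=0 E=3 S=0 W=2
Step 3 [NS]: N:empty,E:wait,S:empty,W:wait | queues: N=0 E=3 S=0 W=2
Step 4 [EW]: N:wait,E:car2-GO,S:wait,W:car1-GO | queues: N=0 E=2 S=0 W=1
Step 5 [EW]: N:wait,E:car4-GO,S:wait,W:car3-GO | queues: N=0 E=1 S=0 W=0
Cars crossed by step 5: 7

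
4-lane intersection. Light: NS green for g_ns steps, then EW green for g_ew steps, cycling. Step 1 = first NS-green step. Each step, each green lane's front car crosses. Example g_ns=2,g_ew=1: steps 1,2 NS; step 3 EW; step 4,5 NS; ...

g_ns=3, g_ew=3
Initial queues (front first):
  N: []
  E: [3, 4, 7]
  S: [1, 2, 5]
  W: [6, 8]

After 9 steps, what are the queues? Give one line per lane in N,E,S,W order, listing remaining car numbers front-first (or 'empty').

Step 1 [NS]: N:empty,E:wait,S:car1-GO,W:wait | queues: N=0 E=3 S=2 W=2
Step 2 [NS]: N:empty,E:wait,S:car2-GO,W:wait | queues: N=0 E=3 S=1 W=2
Step 3 [NS]: N:empty,E:wait,S:car5-GO,W:wait | queues: N=0 E=3 S=0 W=2
Step 4 [EW]: N:wait,E:car3-GO,S:wait,W:car6-GO | queues: N=0 E=2 S=0 W=1
Step 5 [EW]: N:wait,E:car4-GO,S:wait,W:car8-GO | queues: N=0 E=1 S=0 W=0
Step 6 [EW]: N:wait,E:car7-GO,S:wait,W:empty | queues: N=0 E=0 S=0 W=0

N: empty
E: empty
S: empty
W: empty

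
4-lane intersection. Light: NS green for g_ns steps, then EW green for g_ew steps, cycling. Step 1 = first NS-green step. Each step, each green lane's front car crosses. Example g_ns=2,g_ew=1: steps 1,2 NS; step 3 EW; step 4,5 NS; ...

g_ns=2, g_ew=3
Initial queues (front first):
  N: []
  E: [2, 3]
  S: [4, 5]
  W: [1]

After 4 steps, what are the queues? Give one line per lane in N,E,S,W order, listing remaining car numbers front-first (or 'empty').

Step 1 [NS]: N:empty,E:wait,S:car4-GO,W:wait | queues: N=0 E=2 S=1 W=1
Step 2 [NS]: N:empty,E:wait,S:car5-GO,W:wait | queues: N=0 E=2 S=0 W=1
Step 3 [EW]: N:wait,E:car2-GO,S:wait,W:car1-GO | queues: N=0 E=1 S=0 W=0
Step 4 [EW]: N:wait,E:car3-GO,S:wait,W:empty | queues: N=0 E=0 S=0 W=0

N: empty
E: empty
S: empty
W: empty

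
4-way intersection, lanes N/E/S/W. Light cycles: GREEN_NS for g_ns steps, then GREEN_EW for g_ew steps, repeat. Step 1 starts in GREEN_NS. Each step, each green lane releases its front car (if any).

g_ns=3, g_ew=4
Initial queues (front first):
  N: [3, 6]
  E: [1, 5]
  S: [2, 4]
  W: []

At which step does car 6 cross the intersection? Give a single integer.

Step 1 [NS]: N:car3-GO,E:wait,S:car2-GO,W:wait | queues: N=1 E=2 S=1 W=0
Step 2 [NS]: N:car6-GO,E:wait,S:car4-GO,W:wait | queues: N=0 E=2 S=0 W=0
Step 3 [NS]: N:empty,E:wait,S:empty,W:wait | queues: N=0 E=2 S=0 W=0
Step 4 [EW]: N:wait,E:car1-GO,S:wait,W:empty | queues: N=0 E=1 S=0 W=0
Step 5 [EW]: N:wait,E:car5-GO,S:wait,W:empty | queues: N=0 E=0 S=0 W=0
Car 6 crosses at step 2

2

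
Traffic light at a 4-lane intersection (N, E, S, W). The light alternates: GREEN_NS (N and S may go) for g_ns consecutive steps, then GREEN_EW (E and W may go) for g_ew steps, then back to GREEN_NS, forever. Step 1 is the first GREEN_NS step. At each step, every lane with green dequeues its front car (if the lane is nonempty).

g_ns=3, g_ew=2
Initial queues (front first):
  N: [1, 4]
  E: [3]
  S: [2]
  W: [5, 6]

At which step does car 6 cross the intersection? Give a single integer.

Step 1 [NS]: N:car1-GO,E:wait,S:car2-GO,W:wait | queues: N=1 E=1 S=0 W=2
Step 2 [NS]: N:car4-GO,E:wait,S:empty,W:wait | queues: N=0 E=1 S=0 W=2
Step 3 [NS]: N:empty,E:wait,S:empty,W:wait | queues: N=0 E=1 S=0 W=2
Step 4 [EW]: N:wait,E:car3-GO,S:wait,W:car5-GO | queues: N=0 E=0 S=0 W=1
Step 5 [EW]: N:wait,E:empty,S:wait,W:car6-GO | queues: N=0 E=0 S=0 W=0
Car 6 crosses at step 5

5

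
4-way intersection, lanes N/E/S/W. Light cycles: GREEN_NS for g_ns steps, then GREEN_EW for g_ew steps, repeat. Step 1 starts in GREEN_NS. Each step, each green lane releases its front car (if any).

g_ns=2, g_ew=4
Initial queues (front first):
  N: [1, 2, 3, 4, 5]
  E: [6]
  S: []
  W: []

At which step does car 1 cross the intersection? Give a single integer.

Step 1 [NS]: N:car1-GO,E:wait,S:empty,W:wait | queues: N=4 E=1 S=0 W=0
Step 2 [NS]: N:car2-GO,E:wait,S:empty,W:wait | queues: N=3 E=1 S=0 W=0
Step 3 [EW]: N:wait,E:car6-GO,S:wait,W:empty | queues: N=3 E=0 S=0 W=0
Step 4 [EW]: N:wait,E:empty,S:wait,W:empty | queues: N=3 E=0 S=0 W=0
Step 5 [EW]: N:wait,E:empty,S:wait,W:empty | queues: N=3 E=0 S=0 W=0
Step 6 [EW]: N:wait,E:empty,S:wait,W:empty | queues: N=3 E=0 S=0 W=0
Step 7 [NS]: N:car3-GO,E:wait,S:empty,W:wait | queues: N=2 E=0 S=0 W=0
Step 8 [NS]: N:car4-GO,E:wait,S:empty,W:wait | queues: N=1 E=0 S=0 W=0
Step 9 [EW]: N:wait,E:empty,S:wait,W:empty | queues: N=1 E=0 S=0 W=0
Step 10 [EW]: N:wait,E:empty,S:wait,W:empty | queues: N=1 E=0 S=0 W=0
Step 11 [EW]: N:wait,E:empty,S:wait,W:empty | queues: N=1 E=0 S=0 W=0
Step 12 [EW]: N:wait,E:empty,S:wait,W:empty | queues: N=1 E=0 S=0 W=0
Step 13 [NS]: N:car5-GO,E:wait,S:empty,W:wait | queues: N=0 E=0 S=0 W=0
Car 1 crosses at step 1

1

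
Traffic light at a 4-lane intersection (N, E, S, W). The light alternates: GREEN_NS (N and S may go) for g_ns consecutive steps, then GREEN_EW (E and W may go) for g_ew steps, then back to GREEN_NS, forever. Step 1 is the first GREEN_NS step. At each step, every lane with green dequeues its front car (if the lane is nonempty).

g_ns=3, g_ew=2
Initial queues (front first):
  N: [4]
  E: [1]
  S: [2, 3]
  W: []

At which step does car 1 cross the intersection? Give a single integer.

Step 1 [NS]: N:car4-GO,E:wait,S:car2-GO,W:wait | queues: N=0 E=1 S=1 W=0
Step 2 [NS]: N:empty,E:wait,S:car3-GO,W:wait | queues: N=0 E=1 S=0 W=0
Step 3 [NS]: N:empty,E:wait,S:empty,W:wait | queues: N=0 E=1 S=0 W=0
Step 4 [EW]: N:wait,E:car1-GO,S:wait,W:empty | queues: N=0 E=0 S=0 W=0
Car 1 crosses at step 4

4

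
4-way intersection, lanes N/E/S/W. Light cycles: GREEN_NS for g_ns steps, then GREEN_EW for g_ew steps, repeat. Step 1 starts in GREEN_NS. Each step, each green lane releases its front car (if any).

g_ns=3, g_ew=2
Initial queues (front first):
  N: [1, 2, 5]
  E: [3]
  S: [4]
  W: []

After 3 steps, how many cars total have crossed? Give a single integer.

Step 1 [NS]: N:car1-GO,E:wait,S:car4-GO,W:wait | queues: N=2 E=1 S=0 W=0
Step 2 [NS]: N:car2-GO,E:wait,S:empty,W:wait | queues: N=1 E=1 S=0 W=0
Step 3 [NS]: N:car5-GO,E:wait,S:empty,W:wait | queues: N=0 E=1 S=0 W=0
Cars crossed by step 3: 4

Answer: 4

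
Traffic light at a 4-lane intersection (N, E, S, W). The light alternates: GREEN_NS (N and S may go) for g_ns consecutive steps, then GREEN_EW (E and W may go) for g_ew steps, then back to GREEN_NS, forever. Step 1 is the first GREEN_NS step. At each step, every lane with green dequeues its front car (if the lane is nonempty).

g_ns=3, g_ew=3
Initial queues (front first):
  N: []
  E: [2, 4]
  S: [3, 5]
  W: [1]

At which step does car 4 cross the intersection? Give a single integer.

Step 1 [NS]: N:empty,E:wait,S:car3-GO,W:wait | queues: N=0 E=2 S=1 W=1
Step 2 [NS]: N:empty,E:wait,S:car5-GO,W:wait | queues: N=0 E=2 S=0 W=1
Step 3 [NS]: N:empty,E:wait,S:empty,W:wait | queues: N=0 E=2 S=0 W=1
Step 4 [EW]: N:wait,E:car2-GO,S:wait,W:car1-GO | queues: N=0 E=1 S=0 W=0
Step 5 [EW]: N:wait,E:car4-GO,S:wait,W:empty | queues: N=0 E=0 S=0 W=0
Car 4 crosses at step 5

5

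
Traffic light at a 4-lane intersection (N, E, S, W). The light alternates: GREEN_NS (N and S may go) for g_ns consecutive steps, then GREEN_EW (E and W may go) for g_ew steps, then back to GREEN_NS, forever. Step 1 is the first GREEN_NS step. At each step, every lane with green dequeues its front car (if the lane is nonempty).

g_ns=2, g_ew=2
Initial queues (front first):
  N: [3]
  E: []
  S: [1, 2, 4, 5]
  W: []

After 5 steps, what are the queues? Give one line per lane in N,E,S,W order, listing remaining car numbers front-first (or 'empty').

Step 1 [NS]: N:car3-GO,E:wait,S:car1-GO,W:wait | queues: N=0 E=0 S=3 W=0
Step 2 [NS]: N:empty,E:wait,S:car2-GO,W:wait | queues: N=0 E=0 S=2 W=0
Step 3 [EW]: N:wait,E:empty,S:wait,W:empty | queues: N=0 E=0 S=2 W=0
Step 4 [EW]: N:wait,E:empty,S:wait,W:empty | queues: N=0 E=0 S=2 W=0
Step 5 [NS]: N:empty,E:wait,S:car4-GO,W:wait | queues: N=0 E=0 S=1 W=0

N: empty
E: empty
S: 5
W: empty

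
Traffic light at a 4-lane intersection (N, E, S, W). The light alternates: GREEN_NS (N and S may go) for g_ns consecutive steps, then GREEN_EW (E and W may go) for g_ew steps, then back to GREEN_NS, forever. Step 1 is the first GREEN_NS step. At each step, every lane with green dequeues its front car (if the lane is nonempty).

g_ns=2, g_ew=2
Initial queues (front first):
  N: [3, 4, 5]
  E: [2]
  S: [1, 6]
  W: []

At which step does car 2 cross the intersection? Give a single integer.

Step 1 [NS]: N:car3-GO,E:wait,S:car1-GO,W:wait | queues: N=2 E=1 S=1 W=0
Step 2 [NS]: N:car4-GO,E:wait,S:car6-GO,W:wait | queues: N=1 E=1 S=0 W=0
Step 3 [EW]: N:wait,E:car2-GO,S:wait,W:empty | queues: N=1 E=0 S=0 W=0
Step 4 [EW]: N:wait,E:empty,S:wait,W:empty | queues: N=1 E=0 S=0 W=0
Step 5 [NS]: N:car5-GO,E:wait,S:empty,W:wait | queues: N=0 E=0 S=0 W=0
Car 2 crosses at step 3

3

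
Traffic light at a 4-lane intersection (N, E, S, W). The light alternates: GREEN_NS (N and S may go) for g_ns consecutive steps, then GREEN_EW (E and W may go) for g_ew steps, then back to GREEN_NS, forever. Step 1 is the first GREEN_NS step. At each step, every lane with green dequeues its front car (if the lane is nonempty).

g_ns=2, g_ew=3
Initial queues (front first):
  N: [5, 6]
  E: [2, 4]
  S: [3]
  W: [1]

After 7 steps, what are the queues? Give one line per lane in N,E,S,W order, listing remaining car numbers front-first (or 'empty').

Step 1 [NS]: N:car5-GO,E:wait,S:car3-GO,W:wait | queues: N=1 E=2 S=0 W=1
Step 2 [NS]: N:car6-GO,E:wait,S:empty,W:wait | queues: N=0 E=2 S=0 W=1
Step 3 [EW]: N:wait,E:car2-GO,S:wait,W:car1-GO | queues: N=0 E=1 S=0 W=0
Step 4 [EW]: N:wait,E:car4-GO,S:wait,W:empty | queues: N=0 E=0 S=0 W=0

N: empty
E: empty
S: empty
W: empty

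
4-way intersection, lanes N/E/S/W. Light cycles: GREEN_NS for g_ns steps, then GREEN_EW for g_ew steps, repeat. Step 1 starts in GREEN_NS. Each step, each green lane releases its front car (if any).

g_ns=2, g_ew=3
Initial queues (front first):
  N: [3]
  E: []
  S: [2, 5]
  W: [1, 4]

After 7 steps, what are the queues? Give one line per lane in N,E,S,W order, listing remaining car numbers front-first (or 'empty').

Step 1 [NS]: N:car3-GO,E:wait,S:car2-GO,W:wait | queues: N=0 E=0 S=1 W=2
Step 2 [NS]: N:empty,E:wait,S:car5-GO,W:wait | queues: N=0 E=0 S=0 W=2
Step 3 [EW]: N:wait,E:empty,S:wait,W:car1-GO | queues: N=0 E=0 S=0 W=1
Step 4 [EW]: N:wait,E:empty,S:wait,W:car4-GO | queues: N=0 E=0 S=0 W=0

N: empty
E: empty
S: empty
W: empty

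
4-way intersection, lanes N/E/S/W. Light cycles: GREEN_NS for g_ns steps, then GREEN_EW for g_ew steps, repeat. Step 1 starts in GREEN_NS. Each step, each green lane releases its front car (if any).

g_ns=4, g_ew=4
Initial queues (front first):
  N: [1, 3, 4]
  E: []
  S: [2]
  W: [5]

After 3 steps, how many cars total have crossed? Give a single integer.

Answer: 4

Derivation:
Step 1 [NS]: N:car1-GO,E:wait,S:car2-GO,W:wait | queues: N=2 E=0 S=0 W=1
Step 2 [NS]: N:car3-GO,E:wait,S:empty,W:wait | queues: N=1 E=0 S=0 W=1
Step 3 [NS]: N:car4-GO,E:wait,S:empty,W:wait | queues: N=0 E=0 S=0 W=1
Cars crossed by step 3: 4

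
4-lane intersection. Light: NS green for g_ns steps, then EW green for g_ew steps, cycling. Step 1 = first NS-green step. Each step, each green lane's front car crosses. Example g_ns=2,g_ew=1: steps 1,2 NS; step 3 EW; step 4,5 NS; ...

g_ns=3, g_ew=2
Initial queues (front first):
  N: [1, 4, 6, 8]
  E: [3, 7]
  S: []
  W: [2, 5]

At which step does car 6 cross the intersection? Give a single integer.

Step 1 [NS]: N:car1-GO,E:wait,S:empty,W:wait | queues: N=3 E=2 S=0 W=2
Step 2 [NS]: N:car4-GO,E:wait,S:empty,W:wait | queues: N=2 E=2 S=0 W=2
Step 3 [NS]: N:car6-GO,E:wait,S:empty,W:wait | queues: N=1 E=2 S=0 W=2
Step 4 [EW]: N:wait,E:car3-GO,S:wait,W:car2-GO | queues: N=1 E=1 S=0 W=1
Step 5 [EW]: N:wait,E:car7-GO,S:wait,W:car5-GO | queues: N=1 E=0 S=0 W=0
Step 6 [NS]: N:car8-GO,E:wait,S:empty,W:wait | queues: N=0 E=0 S=0 W=0
Car 6 crosses at step 3

3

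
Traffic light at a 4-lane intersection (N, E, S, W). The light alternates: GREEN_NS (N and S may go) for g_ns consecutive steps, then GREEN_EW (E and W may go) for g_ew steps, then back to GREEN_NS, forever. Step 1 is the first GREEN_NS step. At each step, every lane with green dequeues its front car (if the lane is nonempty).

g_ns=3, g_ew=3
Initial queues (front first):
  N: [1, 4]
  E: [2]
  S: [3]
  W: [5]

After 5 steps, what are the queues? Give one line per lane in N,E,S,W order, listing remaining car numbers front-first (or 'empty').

Step 1 [NS]: N:car1-GO,E:wait,S:car3-GO,W:wait | queues: N=1 E=1 S=0 W=1
Step 2 [NS]: N:car4-GO,E:wait,S:empty,W:wait | queues: N=0 E=1 S=0 W=1
Step 3 [NS]: N:empty,E:wait,S:empty,W:wait | queues: N=0 E=1 S=0 W=1
Step 4 [EW]: N:wait,E:car2-GO,S:wait,W:car5-GO | queues: N=0 E=0 S=0 W=0

N: empty
E: empty
S: empty
W: empty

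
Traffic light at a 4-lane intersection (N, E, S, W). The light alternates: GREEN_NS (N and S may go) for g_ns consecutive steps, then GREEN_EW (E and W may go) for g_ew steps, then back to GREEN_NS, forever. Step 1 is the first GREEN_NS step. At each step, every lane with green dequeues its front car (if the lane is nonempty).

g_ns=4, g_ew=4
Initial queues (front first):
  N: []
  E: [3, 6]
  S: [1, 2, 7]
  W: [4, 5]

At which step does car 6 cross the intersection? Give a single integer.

Step 1 [NS]: N:empty,E:wait,S:car1-GO,W:wait | queues: N=0 E=2 S=2 W=2
Step 2 [NS]: N:empty,E:wait,S:car2-GO,W:wait | queues: N=0 E=2 S=1 W=2
Step 3 [NS]: N:empty,E:wait,S:car7-GO,W:wait | queues: N=0 E=2 S=0 W=2
Step 4 [NS]: N:empty,E:wait,S:empty,W:wait | queues: N=0 E=2 S=0 W=2
Step 5 [EW]: N:wait,E:car3-GO,S:wait,W:car4-GO | queues: N=0 E=1 S=0 W=1
Step 6 [EW]: N:wait,E:car6-GO,S:wait,W:car5-GO | queues: N=0 E=0 S=0 W=0
Car 6 crosses at step 6

6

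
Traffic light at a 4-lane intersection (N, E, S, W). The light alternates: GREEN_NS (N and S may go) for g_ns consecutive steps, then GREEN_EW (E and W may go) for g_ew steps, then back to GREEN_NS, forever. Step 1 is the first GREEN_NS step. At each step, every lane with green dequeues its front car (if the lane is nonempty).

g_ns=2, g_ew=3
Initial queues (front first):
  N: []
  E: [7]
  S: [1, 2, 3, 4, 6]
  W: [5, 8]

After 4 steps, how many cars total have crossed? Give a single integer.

Answer: 5

Derivation:
Step 1 [NS]: N:empty,E:wait,S:car1-GO,W:wait | queues: N=0 E=1 S=4 W=2
Step 2 [NS]: N:empty,E:wait,S:car2-GO,W:wait | queues: N=0 E=1 S=3 W=2
Step 3 [EW]: N:wait,E:car7-GO,S:wait,W:car5-GO | queues: N=0 E=0 S=3 W=1
Step 4 [EW]: N:wait,E:empty,S:wait,W:car8-GO | queues: N=0 E=0 S=3 W=0
Cars crossed by step 4: 5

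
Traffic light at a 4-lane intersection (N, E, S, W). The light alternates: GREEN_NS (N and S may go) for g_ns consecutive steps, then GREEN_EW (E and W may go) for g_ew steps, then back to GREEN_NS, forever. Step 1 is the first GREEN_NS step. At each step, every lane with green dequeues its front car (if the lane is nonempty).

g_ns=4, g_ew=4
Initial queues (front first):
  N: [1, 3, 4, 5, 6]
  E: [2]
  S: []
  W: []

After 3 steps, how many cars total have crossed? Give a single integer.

Answer: 3

Derivation:
Step 1 [NS]: N:car1-GO,E:wait,S:empty,W:wait | queues: N=4 E=1 S=0 W=0
Step 2 [NS]: N:car3-GO,E:wait,S:empty,W:wait | queues: N=3 E=1 S=0 W=0
Step 3 [NS]: N:car4-GO,E:wait,S:empty,W:wait | queues: N=2 E=1 S=0 W=0
Cars crossed by step 3: 3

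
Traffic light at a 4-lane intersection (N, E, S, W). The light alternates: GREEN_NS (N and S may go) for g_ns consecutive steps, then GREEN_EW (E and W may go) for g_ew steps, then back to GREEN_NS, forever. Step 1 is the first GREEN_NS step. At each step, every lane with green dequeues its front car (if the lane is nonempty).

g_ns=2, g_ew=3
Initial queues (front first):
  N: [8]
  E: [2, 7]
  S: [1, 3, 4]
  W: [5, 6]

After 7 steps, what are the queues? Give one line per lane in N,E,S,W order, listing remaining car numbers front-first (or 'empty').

Step 1 [NS]: N:car8-GO,E:wait,S:car1-GO,W:wait | queues: N=0 E=2 S=2 W=2
Step 2 [NS]: N:empty,E:wait,S:car3-GO,W:wait | queues: N=0 E=2 S=1 W=2
Step 3 [EW]: N:wait,E:car2-GO,S:wait,W:car5-GO | queues: N=0 E=1 S=1 W=1
Step 4 [EW]: N:wait,E:car7-GO,S:wait,W:car6-GO | queues: N=0 E=0 S=1 W=0
Step 5 [EW]: N:wait,E:empty,S:wait,W:empty | queues: N=0 E=0 S=1 W=0
Step 6 [NS]: N:empty,E:wait,S:car4-GO,W:wait | queues: N=0 E=0 S=0 W=0

N: empty
E: empty
S: empty
W: empty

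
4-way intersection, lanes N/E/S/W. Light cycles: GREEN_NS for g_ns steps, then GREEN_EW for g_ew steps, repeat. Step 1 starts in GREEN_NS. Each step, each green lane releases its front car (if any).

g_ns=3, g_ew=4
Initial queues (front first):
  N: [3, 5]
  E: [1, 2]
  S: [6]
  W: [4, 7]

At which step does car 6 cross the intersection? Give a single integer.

Step 1 [NS]: N:car3-GO,E:wait,S:car6-GO,W:wait | queues: N=1 E=2 S=0 W=2
Step 2 [NS]: N:car5-GO,E:wait,S:empty,W:wait | queues: N=0 E=2 S=0 W=2
Step 3 [NS]: N:empty,E:wait,S:empty,W:wait | queues: N=0 E=2 S=0 W=2
Step 4 [EW]: N:wait,E:car1-GO,S:wait,W:car4-GO | queues: N=0 E=1 S=0 W=1
Step 5 [EW]: N:wait,E:car2-GO,S:wait,W:car7-GO | queues: N=0 E=0 S=0 W=0
Car 6 crosses at step 1

1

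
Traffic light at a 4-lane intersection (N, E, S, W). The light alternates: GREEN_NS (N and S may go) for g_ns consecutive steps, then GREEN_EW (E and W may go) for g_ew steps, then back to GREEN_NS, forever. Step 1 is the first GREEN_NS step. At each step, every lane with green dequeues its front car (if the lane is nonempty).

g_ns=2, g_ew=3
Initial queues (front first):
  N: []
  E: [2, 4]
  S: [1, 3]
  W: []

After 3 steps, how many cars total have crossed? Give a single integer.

Step 1 [NS]: N:empty,E:wait,S:car1-GO,W:wait | queues: N=0 E=2 S=1 W=0
Step 2 [NS]: N:empty,E:wait,S:car3-GO,W:wait | queues: N=0 E=2 S=0 W=0
Step 3 [EW]: N:wait,E:car2-GO,S:wait,W:empty | queues: N=0 E=1 S=0 W=0
Cars crossed by step 3: 3

Answer: 3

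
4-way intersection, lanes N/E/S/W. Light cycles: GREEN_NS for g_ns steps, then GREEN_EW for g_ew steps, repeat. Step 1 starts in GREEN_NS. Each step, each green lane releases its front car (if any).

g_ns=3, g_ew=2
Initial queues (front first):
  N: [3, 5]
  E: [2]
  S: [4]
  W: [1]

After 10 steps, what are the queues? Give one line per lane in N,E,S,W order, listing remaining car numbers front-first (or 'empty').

Step 1 [NS]: N:car3-GO,E:wait,S:car4-GO,W:wait | queues: N=1 E=1 S=0 W=1
Step 2 [NS]: N:car5-GO,E:wait,S:empty,W:wait | queues: N=0 E=1 S=0 W=1
Step 3 [NS]: N:empty,E:wait,S:empty,W:wait | queues: N=0 E=1 S=0 W=1
Step 4 [EW]: N:wait,E:car2-GO,S:wait,W:car1-GO | queues: N=0 E=0 S=0 W=0

N: empty
E: empty
S: empty
W: empty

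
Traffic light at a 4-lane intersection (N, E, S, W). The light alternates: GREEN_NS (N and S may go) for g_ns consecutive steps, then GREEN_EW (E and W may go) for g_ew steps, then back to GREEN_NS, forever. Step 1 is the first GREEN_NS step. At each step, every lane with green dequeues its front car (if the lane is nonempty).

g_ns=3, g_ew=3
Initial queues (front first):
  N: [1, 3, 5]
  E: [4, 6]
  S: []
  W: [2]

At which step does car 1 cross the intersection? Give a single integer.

Step 1 [NS]: N:car1-GO,E:wait,S:empty,W:wait | queues: N=2 E=2 S=0 W=1
Step 2 [NS]: N:car3-GO,E:wait,S:empty,W:wait | queues: N=1 E=2 S=0 W=1
Step 3 [NS]: N:car5-GO,E:wait,S:empty,W:wait | queues: N=0 E=2 S=0 W=1
Step 4 [EW]: N:wait,E:car4-GO,S:wait,W:car2-GO | queues: N=0 E=1 S=0 W=0
Step 5 [EW]: N:wait,E:car6-GO,S:wait,W:empty | queues: N=0 E=0 S=0 W=0
Car 1 crosses at step 1

1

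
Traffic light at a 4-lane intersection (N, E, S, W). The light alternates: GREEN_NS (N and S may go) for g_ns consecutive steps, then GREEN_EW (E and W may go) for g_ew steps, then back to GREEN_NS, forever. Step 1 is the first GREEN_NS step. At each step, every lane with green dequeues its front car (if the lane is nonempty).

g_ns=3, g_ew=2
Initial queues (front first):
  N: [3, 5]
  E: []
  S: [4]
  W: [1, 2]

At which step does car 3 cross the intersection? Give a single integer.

Step 1 [NS]: N:car3-GO,E:wait,S:car4-GO,W:wait | queues: N=1 E=0 S=0 W=2
Step 2 [NS]: N:car5-GO,E:wait,S:empty,W:wait | queues: N=0 E=0 S=0 W=2
Step 3 [NS]: N:empty,E:wait,S:empty,W:wait | queues: N=0 E=0 S=0 W=2
Step 4 [EW]: N:wait,E:empty,S:wait,W:car1-GO | queues: N=0 E=0 S=0 W=1
Step 5 [EW]: N:wait,E:empty,S:wait,W:car2-GO | queues: N=0 E=0 S=0 W=0
Car 3 crosses at step 1

1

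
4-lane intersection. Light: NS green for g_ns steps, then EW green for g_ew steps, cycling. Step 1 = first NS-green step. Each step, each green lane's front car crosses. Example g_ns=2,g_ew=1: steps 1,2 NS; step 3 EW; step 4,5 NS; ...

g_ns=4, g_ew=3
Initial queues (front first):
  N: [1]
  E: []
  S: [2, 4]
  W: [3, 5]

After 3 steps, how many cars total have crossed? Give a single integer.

Step 1 [NS]: N:car1-GO,E:wait,S:car2-GO,W:wait | queues: N=0 E=0 S=1 W=2
Step 2 [NS]: N:empty,E:wait,S:car4-GO,W:wait | queues: N=0 E=0 S=0 W=2
Step 3 [NS]: N:empty,E:wait,S:empty,W:wait | queues: N=0 E=0 S=0 W=2
Cars crossed by step 3: 3

Answer: 3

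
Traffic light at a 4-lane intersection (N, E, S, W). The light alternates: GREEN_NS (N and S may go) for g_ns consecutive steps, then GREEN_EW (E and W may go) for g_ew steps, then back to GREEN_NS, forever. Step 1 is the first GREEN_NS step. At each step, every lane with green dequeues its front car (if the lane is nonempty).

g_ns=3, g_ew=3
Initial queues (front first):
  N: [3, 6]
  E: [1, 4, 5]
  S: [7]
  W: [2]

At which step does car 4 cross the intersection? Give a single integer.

Step 1 [NS]: N:car3-GO,E:wait,S:car7-GO,W:wait | queues: N=1 E=3 S=0 W=1
Step 2 [NS]: N:car6-GO,E:wait,S:empty,W:wait | queues: N=0 E=3 S=0 W=1
Step 3 [NS]: N:empty,E:wait,S:empty,W:wait | queues: N=0 E=3 S=0 W=1
Step 4 [EW]: N:wait,E:car1-GO,S:wait,W:car2-GO | queues: N=0 E=2 S=0 W=0
Step 5 [EW]: N:wait,E:car4-GO,S:wait,W:empty | queues: N=0 E=1 S=0 W=0
Step 6 [EW]: N:wait,E:car5-GO,S:wait,W:empty | queues: N=0 E=0 S=0 W=0
Car 4 crosses at step 5

5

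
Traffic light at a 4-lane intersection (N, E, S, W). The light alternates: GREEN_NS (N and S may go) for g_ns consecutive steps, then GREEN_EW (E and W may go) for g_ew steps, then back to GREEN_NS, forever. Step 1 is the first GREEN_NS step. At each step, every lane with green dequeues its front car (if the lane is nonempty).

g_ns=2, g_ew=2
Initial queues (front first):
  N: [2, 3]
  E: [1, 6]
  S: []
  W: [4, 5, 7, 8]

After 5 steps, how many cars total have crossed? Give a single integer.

Answer: 6

Derivation:
Step 1 [NS]: N:car2-GO,E:wait,S:empty,W:wait | queues: N=1 E=2 S=0 W=4
Step 2 [NS]: N:car3-GO,E:wait,S:empty,W:wait | queues: N=0 E=2 S=0 W=4
Step 3 [EW]: N:wait,E:car1-GO,S:wait,W:car4-GO | queues: N=0 E=1 S=0 W=3
Step 4 [EW]: N:wait,E:car6-GO,S:wait,W:car5-GO | queues: N=0 E=0 S=0 W=2
Step 5 [NS]: N:empty,E:wait,S:empty,W:wait | queues: N=0 E=0 S=0 W=2
Cars crossed by step 5: 6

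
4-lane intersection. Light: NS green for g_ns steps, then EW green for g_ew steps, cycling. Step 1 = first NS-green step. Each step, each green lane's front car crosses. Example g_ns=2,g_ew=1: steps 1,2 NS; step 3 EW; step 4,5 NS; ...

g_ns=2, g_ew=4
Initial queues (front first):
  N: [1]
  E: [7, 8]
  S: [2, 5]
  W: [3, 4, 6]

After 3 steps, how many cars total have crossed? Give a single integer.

Answer: 5

Derivation:
Step 1 [NS]: N:car1-GO,E:wait,S:car2-GO,W:wait | queues: N=0 E=2 S=1 W=3
Step 2 [NS]: N:empty,E:wait,S:car5-GO,W:wait | queues: N=0 E=2 S=0 W=3
Step 3 [EW]: N:wait,E:car7-GO,S:wait,W:car3-GO | queues: N=0 E=1 S=0 W=2
Cars crossed by step 3: 5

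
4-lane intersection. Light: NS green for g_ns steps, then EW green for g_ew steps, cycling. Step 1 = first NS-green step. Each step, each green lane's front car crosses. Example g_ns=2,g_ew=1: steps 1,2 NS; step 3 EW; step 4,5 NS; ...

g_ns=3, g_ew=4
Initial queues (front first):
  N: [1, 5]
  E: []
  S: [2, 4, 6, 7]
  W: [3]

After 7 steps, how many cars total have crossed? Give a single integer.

Answer: 6

Derivation:
Step 1 [NS]: N:car1-GO,E:wait,S:car2-GO,W:wait | queues: N=1 E=0 S=3 W=1
Step 2 [NS]: N:car5-GO,E:wait,S:car4-GO,W:wait | queues: N=0 E=0 S=2 W=1
Step 3 [NS]: N:empty,E:wait,S:car6-GO,W:wait | queues: N=0 E=0 S=1 W=1
Step 4 [EW]: N:wait,E:empty,S:wait,W:car3-GO | queues: N=0 E=0 S=1 W=0
Step 5 [EW]: N:wait,E:empty,S:wait,W:empty | queues: N=0 E=0 S=1 W=0
Step 6 [EW]: N:wait,E:empty,S:wait,W:empty | queues: N=0 E=0 S=1 W=0
Step 7 [EW]: N:wait,E:empty,S:wait,W:empty | queues: N=0 E=0 S=1 W=0
Cars crossed by step 7: 6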